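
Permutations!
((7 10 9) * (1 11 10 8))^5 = ((1 11 10 9 7 8))^5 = (1 8 7 9 10 11)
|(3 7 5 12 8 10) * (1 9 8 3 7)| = 8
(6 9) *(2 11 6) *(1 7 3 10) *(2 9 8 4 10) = (1 7 3 2 11 6 8 4 10) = [0, 7, 11, 2, 10, 5, 8, 3, 4, 9, 1, 6]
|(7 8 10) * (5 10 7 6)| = |(5 10 6)(7 8)| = 6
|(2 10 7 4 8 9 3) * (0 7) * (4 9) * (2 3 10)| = |(0 7 9 10)(4 8)| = 4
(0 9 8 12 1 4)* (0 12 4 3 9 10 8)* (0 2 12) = (0 10 8 4)(1 3 9 2 12) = [10, 3, 12, 9, 0, 5, 6, 7, 4, 2, 8, 11, 1]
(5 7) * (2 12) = [0, 1, 12, 3, 4, 7, 6, 5, 8, 9, 10, 11, 2] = (2 12)(5 7)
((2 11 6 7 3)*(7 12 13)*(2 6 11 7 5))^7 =((2 7 3 6 12 13 5))^7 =(13)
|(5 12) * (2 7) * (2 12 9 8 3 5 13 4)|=20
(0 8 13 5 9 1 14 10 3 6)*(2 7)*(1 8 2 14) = [2, 1, 7, 6, 4, 9, 0, 14, 13, 8, 3, 11, 12, 5, 10] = (0 2 7 14 10 3 6)(5 9 8 13)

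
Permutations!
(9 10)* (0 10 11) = (0 10 9 11) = [10, 1, 2, 3, 4, 5, 6, 7, 8, 11, 9, 0]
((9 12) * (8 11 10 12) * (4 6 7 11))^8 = (12)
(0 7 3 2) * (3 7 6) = (7)(0 6 3 2) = [6, 1, 0, 2, 4, 5, 3, 7]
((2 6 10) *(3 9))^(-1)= (2 10 6)(3 9)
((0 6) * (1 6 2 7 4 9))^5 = (0 1 4 2 6 9 7)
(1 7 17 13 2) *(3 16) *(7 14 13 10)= (1 14 13 2)(3 16)(7 17 10)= [0, 14, 1, 16, 4, 5, 6, 17, 8, 9, 7, 11, 12, 2, 13, 15, 3, 10]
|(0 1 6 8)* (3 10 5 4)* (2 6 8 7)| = 12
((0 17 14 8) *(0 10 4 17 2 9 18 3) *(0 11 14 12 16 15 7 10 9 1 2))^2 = (3 14 9)(4 12 15 10 17 16 7)(8 18 11) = ((1 2)(3 11 14 8 9 18)(4 17 12 16 15 7 10))^2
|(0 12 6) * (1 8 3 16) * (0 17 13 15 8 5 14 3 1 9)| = |(0 12 6 17 13 15 8 1 5 14 3 16 9)| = 13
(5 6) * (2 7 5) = (2 7 5 6) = [0, 1, 7, 3, 4, 6, 2, 5]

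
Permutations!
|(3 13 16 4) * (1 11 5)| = 12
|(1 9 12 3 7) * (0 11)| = 10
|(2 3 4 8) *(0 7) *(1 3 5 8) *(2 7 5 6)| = |(0 5 8 7)(1 3 4)(2 6)| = 12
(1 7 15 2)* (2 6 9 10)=(1 7 15 6 9 10 2)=[0, 7, 1, 3, 4, 5, 9, 15, 8, 10, 2, 11, 12, 13, 14, 6]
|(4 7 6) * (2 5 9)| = |(2 5 9)(4 7 6)| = 3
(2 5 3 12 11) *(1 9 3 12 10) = [0, 9, 5, 10, 4, 12, 6, 7, 8, 3, 1, 2, 11] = (1 9 3 10)(2 5 12 11)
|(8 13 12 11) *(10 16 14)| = |(8 13 12 11)(10 16 14)| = 12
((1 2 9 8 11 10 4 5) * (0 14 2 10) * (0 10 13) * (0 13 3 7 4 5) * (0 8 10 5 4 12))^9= ((0 14 2 9 10 4 8 11 5 1 3 7 12))^9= (0 1 4 14 3 8 2 7 11 9 12 5 10)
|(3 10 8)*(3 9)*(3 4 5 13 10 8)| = |(3 8 9 4 5 13 10)| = 7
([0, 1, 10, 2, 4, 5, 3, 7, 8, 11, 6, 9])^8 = [0, 1, 2, 3, 4, 5, 6, 7, 8, 9, 10, 11]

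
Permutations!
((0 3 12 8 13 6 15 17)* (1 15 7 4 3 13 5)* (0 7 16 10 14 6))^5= ((0 13)(1 15 17 7 4 3 12 8 5)(6 16 10 14))^5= (0 13)(1 3 15 12 17 8 7 5 4)(6 16 10 14)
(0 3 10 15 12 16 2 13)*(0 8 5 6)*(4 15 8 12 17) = (0 3 10 8 5 6)(2 13 12 16)(4 15 17) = [3, 1, 13, 10, 15, 6, 0, 7, 5, 9, 8, 11, 16, 12, 14, 17, 2, 4]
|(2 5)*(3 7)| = |(2 5)(3 7)| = 2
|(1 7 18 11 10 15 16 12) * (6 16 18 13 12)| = |(1 7 13 12)(6 16)(10 15 18 11)| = 4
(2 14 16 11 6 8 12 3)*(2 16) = (2 14)(3 16 11 6 8 12) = [0, 1, 14, 16, 4, 5, 8, 7, 12, 9, 10, 6, 3, 13, 2, 15, 11]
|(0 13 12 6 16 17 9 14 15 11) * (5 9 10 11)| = |(0 13 12 6 16 17 10 11)(5 9 14 15)| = 8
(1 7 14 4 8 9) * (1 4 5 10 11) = (1 7 14 5 10 11)(4 8 9) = [0, 7, 2, 3, 8, 10, 6, 14, 9, 4, 11, 1, 12, 13, 5]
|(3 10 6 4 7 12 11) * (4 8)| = |(3 10 6 8 4 7 12 11)| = 8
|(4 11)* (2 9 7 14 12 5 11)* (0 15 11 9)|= |(0 15 11 4 2)(5 9 7 14 12)|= 5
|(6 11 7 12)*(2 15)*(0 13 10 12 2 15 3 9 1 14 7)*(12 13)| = |(15)(0 12 6 11)(1 14 7 2 3 9)(10 13)| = 12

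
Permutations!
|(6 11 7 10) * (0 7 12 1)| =7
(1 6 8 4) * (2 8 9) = [0, 6, 8, 3, 1, 5, 9, 7, 4, 2] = (1 6 9 2 8 4)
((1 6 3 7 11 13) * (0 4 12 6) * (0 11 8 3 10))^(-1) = ((0 4 12 6 10)(1 11 13)(3 7 8))^(-1) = (0 10 6 12 4)(1 13 11)(3 8 7)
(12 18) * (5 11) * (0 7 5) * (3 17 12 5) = [7, 1, 2, 17, 4, 11, 6, 3, 8, 9, 10, 0, 18, 13, 14, 15, 16, 12, 5] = (0 7 3 17 12 18 5 11)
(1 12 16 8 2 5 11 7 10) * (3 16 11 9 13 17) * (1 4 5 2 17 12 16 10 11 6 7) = (1 16 8 17 3 10 4 5 9 13 12 6 7 11) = [0, 16, 2, 10, 5, 9, 7, 11, 17, 13, 4, 1, 6, 12, 14, 15, 8, 3]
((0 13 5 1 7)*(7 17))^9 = (0 1)(5 7)(13 17)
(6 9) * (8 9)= [0, 1, 2, 3, 4, 5, 8, 7, 9, 6]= (6 8 9)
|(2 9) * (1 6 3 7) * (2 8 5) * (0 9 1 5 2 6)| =|(0 9 8 2 1)(3 7 5 6)| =20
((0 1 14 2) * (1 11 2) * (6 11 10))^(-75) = (1 14)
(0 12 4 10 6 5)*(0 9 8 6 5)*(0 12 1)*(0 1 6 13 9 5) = [6, 1, 2, 3, 10, 5, 12, 7, 13, 8, 0, 11, 4, 9] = (0 6 12 4 10)(8 13 9)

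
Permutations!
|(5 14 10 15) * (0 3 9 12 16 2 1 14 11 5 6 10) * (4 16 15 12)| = 8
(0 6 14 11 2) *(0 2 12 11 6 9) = [9, 1, 2, 3, 4, 5, 14, 7, 8, 0, 10, 12, 11, 13, 6] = (0 9)(6 14)(11 12)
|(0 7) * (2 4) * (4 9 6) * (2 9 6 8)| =10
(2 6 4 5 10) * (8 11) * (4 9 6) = (2 4 5 10)(6 9)(8 11) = [0, 1, 4, 3, 5, 10, 9, 7, 11, 6, 2, 8]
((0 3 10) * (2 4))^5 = (0 10 3)(2 4) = ((0 3 10)(2 4))^5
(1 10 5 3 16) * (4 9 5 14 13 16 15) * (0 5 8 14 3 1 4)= (0 5 1 10 3 15)(4 9 8 14 13 16)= [5, 10, 2, 15, 9, 1, 6, 7, 14, 8, 3, 11, 12, 16, 13, 0, 4]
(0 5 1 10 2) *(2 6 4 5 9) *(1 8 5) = (0 9 2)(1 10 6 4)(5 8) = [9, 10, 0, 3, 1, 8, 4, 7, 5, 2, 6]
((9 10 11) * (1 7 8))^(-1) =(1 8 7)(9 11 10)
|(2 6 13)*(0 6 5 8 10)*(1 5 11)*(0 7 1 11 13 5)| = |(0 6 5 8 10 7 1)(2 13)| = 14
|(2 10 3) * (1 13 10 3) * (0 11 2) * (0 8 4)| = |(0 11 2 3 8 4)(1 13 10)| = 6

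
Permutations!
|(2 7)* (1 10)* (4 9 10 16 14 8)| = |(1 16 14 8 4 9 10)(2 7)| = 14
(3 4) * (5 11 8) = [0, 1, 2, 4, 3, 11, 6, 7, 5, 9, 10, 8] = (3 4)(5 11 8)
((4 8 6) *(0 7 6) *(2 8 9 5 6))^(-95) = (0 7 2 8)(4 9 5 6)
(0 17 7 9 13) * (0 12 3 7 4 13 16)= (0 17 4 13 12 3 7 9 16)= [17, 1, 2, 7, 13, 5, 6, 9, 8, 16, 10, 11, 3, 12, 14, 15, 0, 4]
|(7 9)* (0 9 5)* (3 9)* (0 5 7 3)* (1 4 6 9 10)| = 6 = |(1 4 6 9 3 10)|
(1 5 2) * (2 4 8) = (1 5 4 8 2) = [0, 5, 1, 3, 8, 4, 6, 7, 2]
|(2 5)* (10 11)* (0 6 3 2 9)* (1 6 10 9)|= 20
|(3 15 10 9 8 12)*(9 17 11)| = |(3 15 10 17 11 9 8 12)| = 8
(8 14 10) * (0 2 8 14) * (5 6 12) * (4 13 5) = (0 2 8)(4 13 5 6 12)(10 14) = [2, 1, 8, 3, 13, 6, 12, 7, 0, 9, 14, 11, 4, 5, 10]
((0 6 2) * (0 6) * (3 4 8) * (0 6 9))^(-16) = (9)(3 8 4)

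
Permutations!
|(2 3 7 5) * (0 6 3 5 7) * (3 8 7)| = |(0 6 8 7 3)(2 5)| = 10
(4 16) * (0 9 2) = [9, 1, 0, 3, 16, 5, 6, 7, 8, 2, 10, 11, 12, 13, 14, 15, 4] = (0 9 2)(4 16)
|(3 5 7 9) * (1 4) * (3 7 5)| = |(1 4)(7 9)| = 2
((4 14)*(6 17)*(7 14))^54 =((4 7 14)(6 17))^54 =(17)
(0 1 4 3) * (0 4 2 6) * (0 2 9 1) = (1 9)(2 6)(3 4) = [0, 9, 6, 4, 3, 5, 2, 7, 8, 1]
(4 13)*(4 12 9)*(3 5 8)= (3 5 8)(4 13 12 9)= [0, 1, 2, 5, 13, 8, 6, 7, 3, 4, 10, 11, 9, 12]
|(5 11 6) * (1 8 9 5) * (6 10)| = |(1 8 9 5 11 10 6)| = 7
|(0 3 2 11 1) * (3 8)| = 6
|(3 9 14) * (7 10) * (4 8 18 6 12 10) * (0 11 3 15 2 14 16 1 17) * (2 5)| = |(0 11 3 9 16 1 17)(2 14 15 5)(4 8 18 6 12 10 7)| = 28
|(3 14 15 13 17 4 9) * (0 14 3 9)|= 6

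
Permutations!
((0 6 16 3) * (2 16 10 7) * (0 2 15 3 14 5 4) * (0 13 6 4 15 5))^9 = (0 2 5 6)(3 7 13 14)(4 16 15 10)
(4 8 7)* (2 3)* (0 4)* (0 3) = (0 4 8 7 3 2) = [4, 1, 0, 2, 8, 5, 6, 3, 7]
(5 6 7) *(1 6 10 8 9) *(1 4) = (1 6 7 5 10 8 9 4) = [0, 6, 2, 3, 1, 10, 7, 5, 9, 4, 8]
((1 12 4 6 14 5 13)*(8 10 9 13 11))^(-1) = ((1 12 4 6 14 5 11 8 10 9 13))^(-1) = (1 13 9 10 8 11 5 14 6 4 12)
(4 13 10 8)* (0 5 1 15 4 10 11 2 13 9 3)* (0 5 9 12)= (0 9 3 5 1 15 4 12)(2 13 11)(8 10)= [9, 15, 13, 5, 12, 1, 6, 7, 10, 3, 8, 2, 0, 11, 14, 4]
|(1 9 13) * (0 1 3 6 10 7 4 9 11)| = |(0 1 11)(3 6 10 7 4 9 13)| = 21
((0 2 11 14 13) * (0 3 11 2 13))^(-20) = (14)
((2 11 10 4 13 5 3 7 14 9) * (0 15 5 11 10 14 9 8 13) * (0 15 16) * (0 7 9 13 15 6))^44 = (0 6 4 10 2 9 3 5 15 8 14 11 13 7 16)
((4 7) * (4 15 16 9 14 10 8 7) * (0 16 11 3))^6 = ((0 16 9 14 10 8 7 15 11 3))^6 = (0 7 9 11 10)(3 8 16 15 14)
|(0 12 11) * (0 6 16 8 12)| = 5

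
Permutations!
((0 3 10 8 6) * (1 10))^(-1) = (0 6 8 10 1 3)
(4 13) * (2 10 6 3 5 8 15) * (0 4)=(0 4 13)(2 10 6 3 5 8 15)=[4, 1, 10, 5, 13, 8, 3, 7, 15, 9, 6, 11, 12, 0, 14, 2]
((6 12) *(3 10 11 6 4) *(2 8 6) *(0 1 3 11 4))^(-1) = ((0 1 3 10 4 11 2 8 6 12))^(-1) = (0 12 6 8 2 11 4 10 3 1)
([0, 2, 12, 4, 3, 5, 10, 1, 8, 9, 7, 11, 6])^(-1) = (1 7 10 6 12 2)(3 4)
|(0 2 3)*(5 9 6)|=3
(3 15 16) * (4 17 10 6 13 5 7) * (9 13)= (3 15 16)(4 17 10 6 9 13 5 7)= [0, 1, 2, 15, 17, 7, 9, 4, 8, 13, 6, 11, 12, 5, 14, 16, 3, 10]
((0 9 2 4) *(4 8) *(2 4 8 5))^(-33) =(9)(2 5)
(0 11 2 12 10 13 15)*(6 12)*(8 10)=[11, 1, 6, 3, 4, 5, 12, 7, 10, 9, 13, 2, 8, 15, 14, 0]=(0 11 2 6 12 8 10 13 15)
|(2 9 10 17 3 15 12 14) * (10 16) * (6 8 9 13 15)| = 35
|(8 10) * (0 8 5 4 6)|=6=|(0 8 10 5 4 6)|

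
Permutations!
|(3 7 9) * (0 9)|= |(0 9 3 7)|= 4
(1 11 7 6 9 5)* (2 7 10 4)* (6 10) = (1 11 6 9 5)(2 7 10 4) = [0, 11, 7, 3, 2, 1, 9, 10, 8, 5, 4, 6]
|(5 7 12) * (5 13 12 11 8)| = |(5 7 11 8)(12 13)| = 4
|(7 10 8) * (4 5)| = 6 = |(4 5)(7 10 8)|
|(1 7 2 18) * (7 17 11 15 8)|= 8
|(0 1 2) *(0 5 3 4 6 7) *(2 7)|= |(0 1 7)(2 5 3 4 6)|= 15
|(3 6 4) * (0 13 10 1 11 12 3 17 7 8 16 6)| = |(0 13 10 1 11 12 3)(4 17 7 8 16 6)| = 42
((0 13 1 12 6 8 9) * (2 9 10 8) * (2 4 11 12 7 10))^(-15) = (0 13 1 7 10 8 2 9)(4 11 12 6)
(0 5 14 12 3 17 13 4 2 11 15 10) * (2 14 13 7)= [5, 1, 11, 17, 14, 13, 6, 2, 8, 9, 0, 15, 3, 4, 12, 10, 16, 7]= (0 5 13 4 14 12 3 17 7 2 11 15 10)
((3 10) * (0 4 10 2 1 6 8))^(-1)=(0 8 6 1 2 3 10 4)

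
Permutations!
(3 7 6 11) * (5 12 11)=(3 7 6 5 12 11)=[0, 1, 2, 7, 4, 12, 5, 6, 8, 9, 10, 3, 11]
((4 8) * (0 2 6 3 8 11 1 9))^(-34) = ((0 2 6 3 8 4 11 1 9))^(-34) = (0 6 8 11 9 2 3 4 1)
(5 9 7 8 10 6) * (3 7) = (3 7 8 10 6 5 9) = [0, 1, 2, 7, 4, 9, 5, 8, 10, 3, 6]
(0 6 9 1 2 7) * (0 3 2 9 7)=[6, 9, 0, 2, 4, 5, 7, 3, 8, 1]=(0 6 7 3 2)(1 9)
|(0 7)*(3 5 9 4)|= 4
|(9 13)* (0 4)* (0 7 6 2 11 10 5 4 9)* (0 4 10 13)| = 6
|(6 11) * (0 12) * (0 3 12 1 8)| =6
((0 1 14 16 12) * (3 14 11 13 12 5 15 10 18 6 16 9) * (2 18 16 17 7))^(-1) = (0 12 13 11 1)(2 7 17 6 18)(3 9 14)(5 16 10 15) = ((0 1 11 13 12)(2 18 6 17 7)(3 14 9)(5 15 10 16))^(-1)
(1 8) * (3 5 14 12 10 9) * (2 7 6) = (1 8)(2 7 6)(3 5 14 12 10 9) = [0, 8, 7, 5, 4, 14, 2, 6, 1, 3, 9, 11, 10, 13, 12]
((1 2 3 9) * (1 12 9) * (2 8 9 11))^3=(1 12 3 9 2 8 11)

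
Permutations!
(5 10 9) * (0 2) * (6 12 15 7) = (0 2)(5 10 9)(6 12 15 7) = [2, 1, 0, 3, 4, 10, 12, 6, 8, 5, 9, 11, 15, 13, 14, 7]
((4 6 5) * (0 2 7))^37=(0 2 7)(4 6 5)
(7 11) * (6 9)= [0, 1, 2, 3, 4, 5, 9, 11, 8, 6, 10, 7]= (6 9)(7 11)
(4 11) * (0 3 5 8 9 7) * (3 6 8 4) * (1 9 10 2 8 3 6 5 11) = (0 5 4 1 9 7)(2 8 10)(3 11 6) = [5, 9, 8, 11, 1, 4, 3, 0, 10, 7, 2, 6]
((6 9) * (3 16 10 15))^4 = (16)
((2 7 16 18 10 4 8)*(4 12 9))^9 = ((2 7 16 18 10 12 9 4 8))^9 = (18)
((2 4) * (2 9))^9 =(9)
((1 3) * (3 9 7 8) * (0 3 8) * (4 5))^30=((0 3 1 9 7)(4 5))^30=(9)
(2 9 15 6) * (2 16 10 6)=(2 9 15)(6 16 10)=[0, 1, 9, 3, 4, 5, 16, 7, 8, 15, 6, 11, 12, 13, 14, 2, 10]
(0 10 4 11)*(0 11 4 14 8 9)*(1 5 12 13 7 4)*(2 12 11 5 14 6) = [10, 14, 12, 3, 1, 11, 2, 4, 9, 0, 6, 5, 13, 7, 8] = (0 10 6 2 12 13 7 4 1 14 8 9)(5 11)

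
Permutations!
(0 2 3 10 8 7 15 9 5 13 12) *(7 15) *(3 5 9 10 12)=(0 2 5 13 3 12)(8 15 10)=[2, 1, 5, 12, 4, 13, 6, 7, 15, 9, 8, 11, 0, 3, 14, 10]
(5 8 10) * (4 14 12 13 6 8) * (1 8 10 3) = (1 8 3)(4 14 12 13 6 10 5) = [0, 8, 2, 1, 14, 4, 10, 7, 3, 9, 5, 11, 13, 6, 12]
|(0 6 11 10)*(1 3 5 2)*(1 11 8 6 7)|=8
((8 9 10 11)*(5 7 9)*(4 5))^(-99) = ((4 5 7 9 10 11 8))^(-99) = (4 8 11 10 9 7 5)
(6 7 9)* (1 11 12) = [0, 11, 2, 3, 4, 5, 7, 9, 8, 6, 10, 12, 1] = (1 11 12)(6 7 9)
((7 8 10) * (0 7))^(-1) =(0 10 8 7)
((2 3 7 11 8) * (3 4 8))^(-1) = (2 8 4)(3 11 7)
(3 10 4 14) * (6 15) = (3 10 4 14)(6 15) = [0, 1, 2, 10, 14, 5, 15, 7, 8, 9, 4, 11, 12, 13, 3, 6]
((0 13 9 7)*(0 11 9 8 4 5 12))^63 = ((0 13 8 4 5 12)(7 11 9))^63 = (0 4)(5 13)(8 12)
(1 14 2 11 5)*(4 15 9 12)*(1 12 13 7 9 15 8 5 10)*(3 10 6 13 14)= (15)(1 3 10)(2 11 6 13 7 9 14)(4 8 5 12)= [0, 3, 11, 10, 8, 12, 13, 9, 5, 14, 1, 6, 4, 7, 2, 15]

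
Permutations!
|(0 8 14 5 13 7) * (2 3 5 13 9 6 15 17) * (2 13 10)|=13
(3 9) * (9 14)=[0, 1, 2, 14, 4, 5, 6, 7, 8, 3, 10, 11, 12, 13, 9]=(3 14 9)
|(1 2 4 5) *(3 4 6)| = 6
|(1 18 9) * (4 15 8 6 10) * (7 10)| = 6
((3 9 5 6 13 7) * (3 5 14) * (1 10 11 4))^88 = (3 9 14)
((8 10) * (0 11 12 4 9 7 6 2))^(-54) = (0 12 9 6)(2 11 4 7)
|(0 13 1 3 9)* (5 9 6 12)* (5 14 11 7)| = |(0 13 1 3 6 12 14 11 7 5 9)| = 11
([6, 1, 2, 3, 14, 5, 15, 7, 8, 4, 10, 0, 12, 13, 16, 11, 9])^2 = [15, 1, 2, 3, 16, 5, 11, 7, 8, 14, 10, 6, 12, 13, 9, 0, 4]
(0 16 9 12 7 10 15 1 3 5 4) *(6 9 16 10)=(16)(0 10 15 1 3 5 4)(6 9 12 7)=[10, 3, 2, 5, 0, 4, 9, 6, 8, 12, 15, 11, 7, 13, 14, 1, 16]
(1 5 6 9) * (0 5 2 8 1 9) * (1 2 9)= (0 5 6)(1 9)(2 8)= [5, 9, 8, 3, 4, 6, 0, 7, 2, 1]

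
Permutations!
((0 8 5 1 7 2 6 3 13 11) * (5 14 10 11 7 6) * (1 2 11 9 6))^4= ((0 8 14 10 9 6 3 13 7 11)(2 5))^4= (0 9 7 14 3)(6 11 10 13 8)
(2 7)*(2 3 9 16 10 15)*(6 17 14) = (2 7 3 9 16 10 15)(6 17 14) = [0, 1, 7, 9, 4, 5, 17, 3, 8, 16, 15, 11, 12, 13, 6, 2, 10, 14]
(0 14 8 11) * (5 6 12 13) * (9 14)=(0 9 14 8 11)(5 6 12 13)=[9, 1, 2, 3, 4, 6, 12, 7, 11, 14, 10, 0, 13, 5, 8]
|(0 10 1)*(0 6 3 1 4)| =3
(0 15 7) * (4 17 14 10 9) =(0 15 7)(4 17 14 10 9) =[15, 1, 2, 3, 17, 5, 6, 0, 8, 4, 9, 11, 12, 13, 10, 7, 16, 14]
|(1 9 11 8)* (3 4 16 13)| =4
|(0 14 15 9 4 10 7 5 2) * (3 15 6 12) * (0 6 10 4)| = |(0 14 10 7 5 2 6 12 3 15 9)| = 11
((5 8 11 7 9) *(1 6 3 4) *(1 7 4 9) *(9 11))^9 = ((1 6 3 11 4 7)(5 8 9))^9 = (1 11)(3 7)(4 6)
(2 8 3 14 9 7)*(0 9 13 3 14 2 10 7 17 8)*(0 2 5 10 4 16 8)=(0 9 17)(3 5 10 7 4 16 8 14 13)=[9, 1, 2, 5, 16, 10, 6, 4, 14, 17, 7, 11, 12, 3, 13, 15, 8, 0]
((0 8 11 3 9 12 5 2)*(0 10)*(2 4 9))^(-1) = ((0 8 11 3 2 10)(4 9 12 5))^(-1) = (0 10 2 3 11 8)(4 5 12 9)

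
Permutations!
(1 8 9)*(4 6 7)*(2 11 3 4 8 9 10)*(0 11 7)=(0 11 3 4 6)(1 9)(2 7 8 10)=[11, 9, 7, 4, 6, 5, 0, 8, 10, 1, 2, 3]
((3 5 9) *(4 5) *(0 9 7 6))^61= ((0 9 3 4 5 7 6))^61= (0 7 4 9 6 5 3)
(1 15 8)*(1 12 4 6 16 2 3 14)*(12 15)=(1 12 4 6 16 2 3 14)(8 15)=[0, 12, 3, 14, 6, 5, 16, 7, 15, 9, 10, 11, 4, 13, 1, 8, 2]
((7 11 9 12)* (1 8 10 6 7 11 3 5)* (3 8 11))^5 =(1 5 3 12 9 11)(6 7 8 10)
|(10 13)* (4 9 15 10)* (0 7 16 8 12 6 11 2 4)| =13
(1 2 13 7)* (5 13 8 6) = [0, 2, 8, 3, 4, 13, 5, 1, 6, 9, 10, 11, 12, 7] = (1 2 8 6 5 13 7)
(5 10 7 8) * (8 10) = (5 8)(7 10) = [0, 1, 2, 3, 4, 8, 6, 10, 5, 9, 7]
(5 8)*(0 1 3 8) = [1, 3, 2, 8, 4, 0, 6, 7, 5] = (0 1 3 8 5)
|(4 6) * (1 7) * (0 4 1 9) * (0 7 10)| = 10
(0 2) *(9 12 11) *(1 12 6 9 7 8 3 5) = [2, 12, 0, 5, 4, 1, 9, 8, 3, 6, 10, 7, 11] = (0 2)(1 12 11 7 8 3 5)(6 9)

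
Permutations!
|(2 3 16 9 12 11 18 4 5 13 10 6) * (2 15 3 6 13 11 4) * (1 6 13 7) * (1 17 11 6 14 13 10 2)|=72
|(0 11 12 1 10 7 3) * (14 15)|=14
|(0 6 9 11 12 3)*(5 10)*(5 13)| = |(0 6 9 11 12 3)(5 10 13)| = 6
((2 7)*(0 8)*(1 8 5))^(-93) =(0 8 1 5)(2 7)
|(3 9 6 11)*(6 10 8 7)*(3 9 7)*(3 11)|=|(3 7 6)(8 11 9 10)|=12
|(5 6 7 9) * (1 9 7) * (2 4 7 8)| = |(1 9 5 6)(2 4 7 8)| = 4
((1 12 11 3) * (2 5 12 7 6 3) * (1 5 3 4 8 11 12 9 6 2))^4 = (12)(1 5 8 2 6)(3 4 7 9 11)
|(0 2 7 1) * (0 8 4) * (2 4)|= 4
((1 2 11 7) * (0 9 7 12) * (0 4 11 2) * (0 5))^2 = ((0 9 7 1 5)(4 11 12))^2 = (0 7 5 9 1)(4 12 11)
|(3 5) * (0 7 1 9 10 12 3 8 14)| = 10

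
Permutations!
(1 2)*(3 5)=(1 2)(3 5)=[0, 2, 1, 5, 4, 3]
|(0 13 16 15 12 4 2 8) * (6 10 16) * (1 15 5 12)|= |(0 13 6 10 16 5 12 4 2 8)(1 15)|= 10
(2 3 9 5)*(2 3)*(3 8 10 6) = (3 9 5 8 10 6) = [0, 1, 2, 9, 4, 8, 3, 7, 10, 5, 6]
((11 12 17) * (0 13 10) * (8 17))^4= (17)(0 13 10)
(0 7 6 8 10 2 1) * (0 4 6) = (0 7)(1 4 6 8 10 2) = [7, 4, 1, 3, 6, 5, 8, 0, 10, 9, 2]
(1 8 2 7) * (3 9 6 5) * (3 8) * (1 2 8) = (1 3 9 6 5)(2 7) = [0, 3, 7, 9, 4, 1, 5, 2, 8, 6]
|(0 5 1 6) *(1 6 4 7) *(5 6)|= 6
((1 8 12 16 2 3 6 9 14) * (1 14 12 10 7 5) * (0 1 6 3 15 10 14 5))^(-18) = (0 16 14 10 9 1 2 5 7 12 8 15 6)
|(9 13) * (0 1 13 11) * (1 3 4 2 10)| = |(0 3 4 2 10 1 13 9 11)| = 9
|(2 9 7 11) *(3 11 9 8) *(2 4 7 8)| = 6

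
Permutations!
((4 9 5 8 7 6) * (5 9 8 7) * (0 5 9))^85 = ((0 5 7 6 4 8 9))^85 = (0 5 7 6 4 8 9)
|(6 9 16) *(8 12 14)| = 3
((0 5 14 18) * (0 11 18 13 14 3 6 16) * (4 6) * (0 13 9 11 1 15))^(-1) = (0 15 1 18 11 9 14 13 16 6 4 3 5)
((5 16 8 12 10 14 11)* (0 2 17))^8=(0 17 2)(5 16 8 12 10 14 11)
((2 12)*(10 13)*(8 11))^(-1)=(2 12)(8 11)(10 13)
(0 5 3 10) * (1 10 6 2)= (0 5 3 6 2 1 10)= [5, 10, 1, 6, 4, 3, 2, 7, 8, 9, 0]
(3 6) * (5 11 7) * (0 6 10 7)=[6, 1, 2, 10, 4, 11, 3, 5, 8, 9, 7, 0]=(0 6 3 10 7 5 11)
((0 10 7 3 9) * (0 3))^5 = (0 7 10)(3 9)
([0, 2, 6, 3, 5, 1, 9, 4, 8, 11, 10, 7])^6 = [0, 4, 5, 3, 11, 7, 1, 9, 8, 2, 10, 6]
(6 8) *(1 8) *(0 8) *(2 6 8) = (8)(0 2 6 1) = [2, 0, 6, 3, 4, 5, 1, 7, 8]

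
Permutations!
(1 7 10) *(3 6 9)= (1 7 10)(3 6 9)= [0, 7, 2, 6, 4, 5, 9, 10, 8, 3, 1]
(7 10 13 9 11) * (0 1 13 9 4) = (0 1 13 4)(7 10 9 11) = [1, 13, 2, 3, 0, 5, 6, 10, 8, 11, 9, 7, 12, 4]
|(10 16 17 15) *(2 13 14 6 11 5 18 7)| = 8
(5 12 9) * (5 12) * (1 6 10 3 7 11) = (1 6 10 3 7 11)(9 12) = [0, 6, 2, 7, 4, 5, 10, 11, 8, 12, 3, 1, 9]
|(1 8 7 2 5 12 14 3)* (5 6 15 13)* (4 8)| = 12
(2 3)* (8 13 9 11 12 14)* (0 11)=(0 11 12 14 8 13 9)(2 3)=[11, 1, 3, 2, 4, 5, 6, 7, 13, 0, 10, 12, 14, 9, 8]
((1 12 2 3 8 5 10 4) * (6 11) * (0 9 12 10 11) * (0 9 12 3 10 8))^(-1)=(0 3 9 6 11 5 8 1 4 10 2 12)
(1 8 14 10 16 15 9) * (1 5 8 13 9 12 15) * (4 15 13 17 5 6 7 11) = (1 17 5 8 14 10 16)(4 15 12 13 9 6 7 11) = [0, 17, 2, 3, 15, 8, 7, 11, 14, 6, 16, 4, 13, 9, 10, 12, 1, 5]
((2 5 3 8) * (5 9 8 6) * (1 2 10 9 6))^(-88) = (1 6 3 2 5)(8 9 10)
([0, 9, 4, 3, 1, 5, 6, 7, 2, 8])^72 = [0, 8, 1, 3, 9, 5, 6, 7, 4, 2]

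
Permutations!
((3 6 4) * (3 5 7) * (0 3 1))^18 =(0 5 3 7 6 1 4)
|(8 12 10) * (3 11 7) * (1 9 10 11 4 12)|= |(1 9 10 8)(3 4 12 11 7)|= 20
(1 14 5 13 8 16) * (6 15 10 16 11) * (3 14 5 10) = (1 5 13 8 11 6 15 3 14 10 16) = [0, 5, 2, 14, 4, 13, 15, 7, 11, 9, 16, 6, 12, 8, 10, 3, 1]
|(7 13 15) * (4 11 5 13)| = 6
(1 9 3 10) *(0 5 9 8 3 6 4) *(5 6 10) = (0 6 4)(1 8 3 5 9 10) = [6, 8, 2, 5, 0, 9, 4, 7, 3, 10, 1]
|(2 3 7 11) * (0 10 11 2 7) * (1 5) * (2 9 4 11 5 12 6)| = |(0 10 5 1 12 6 2 3)(4 11 7 9)| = 8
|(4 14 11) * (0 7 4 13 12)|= |(0 7 4 14 11 13 12)|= 7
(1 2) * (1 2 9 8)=(1 9 8)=[0, 9, 2, 3, 4, 5, 6, 7, 1, 8]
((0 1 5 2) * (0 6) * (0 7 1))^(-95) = (7) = ((1 5 2 6 7))^(-95)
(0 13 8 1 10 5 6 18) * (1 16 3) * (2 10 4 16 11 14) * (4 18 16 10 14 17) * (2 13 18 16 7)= [18, 16, 14, 1, 10, 6, 7, 2, 11, 9, 5, 17, 12, 8, 13, 15, 3, 4, 0]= (0 18)(1 16 3)(2 14 13 8 11 17 4 10 5 6 7)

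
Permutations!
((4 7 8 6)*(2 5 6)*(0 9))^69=((0 9)(2 5 6 4 7 8))^69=(0 9)(2 4)(5 7)(6 8)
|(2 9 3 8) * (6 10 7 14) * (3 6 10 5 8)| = |(2 9 6 5 8)(7 14 10)| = 15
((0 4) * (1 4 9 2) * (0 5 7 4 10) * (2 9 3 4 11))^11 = (0 4 7 2 10 3 5 11 1)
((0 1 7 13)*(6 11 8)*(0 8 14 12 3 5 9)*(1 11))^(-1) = ((0 11 14 12 3 5 9)(1 7 13 8 6))^(-1) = (0 9 5 3 12 14 11)(1 6 8 13 7)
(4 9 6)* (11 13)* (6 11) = (4 9 11 13 6) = [0, 1, 2, 3, 9, 5, 4, 7, 8, 11, 10, 13, 12, 6]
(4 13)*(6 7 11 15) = [0, 1, 2, 3, 13, 5, 7, 11, 8, 9, 10, 15, 12, 4, 14, 6] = (4 13)(6 7 11 15)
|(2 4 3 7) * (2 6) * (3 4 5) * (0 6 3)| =|(0 6 2 5)(3 7)| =4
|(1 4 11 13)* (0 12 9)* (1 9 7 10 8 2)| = 11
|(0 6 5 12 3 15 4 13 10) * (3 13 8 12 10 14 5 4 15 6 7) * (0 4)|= 28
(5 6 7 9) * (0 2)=(0 2)(5 6 7 9)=[2, 1, 0, 3, 4, 6, 7, 9, 8, 5]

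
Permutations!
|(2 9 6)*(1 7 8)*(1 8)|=6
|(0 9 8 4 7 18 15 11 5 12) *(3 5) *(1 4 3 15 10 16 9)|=12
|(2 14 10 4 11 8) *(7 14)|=7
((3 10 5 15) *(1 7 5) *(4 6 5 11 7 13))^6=(1 3 5 4)(6 13 10 15)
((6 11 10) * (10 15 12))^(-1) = (6 10 12 15 11)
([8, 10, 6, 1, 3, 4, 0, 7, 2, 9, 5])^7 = [6, 5, 8, 10, 1, 3, 2, 7, 0, 9, 4]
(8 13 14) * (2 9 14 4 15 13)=(2 9 14 8)(4 15 13)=[0, 1, 9, 3, 15, 5, 6, 7, 2, 14, 10, 11, 12, 4, 8, 13]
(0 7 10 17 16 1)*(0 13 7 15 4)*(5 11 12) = (0 15 4)(1 13 7 10 17 16)(5 11 12) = [15, 13, 2, 3, 0, 11, 6, 10, 8, 9, 17, 12, 5, 7, 14, 4, 1, 16]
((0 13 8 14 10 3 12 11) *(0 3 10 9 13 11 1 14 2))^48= ((0 11 3 12 1 14 9 13 8 2))^48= (0 8 9 1 3)(2 13 14 12 11)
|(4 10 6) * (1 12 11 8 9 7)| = |(1 12 11 8 9 7)(4 10 6)| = 6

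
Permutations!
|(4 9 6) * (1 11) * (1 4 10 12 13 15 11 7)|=|(1 7)(4 9 6 10 12 13 15 11)|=8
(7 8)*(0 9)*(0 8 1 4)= (0 9 8 7 1 4)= [9, 4, 2, 3, 0, 5, 6, 1, 7, 8]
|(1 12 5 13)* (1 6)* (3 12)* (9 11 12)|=|(1 3 9 11 12 5 13 6)|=8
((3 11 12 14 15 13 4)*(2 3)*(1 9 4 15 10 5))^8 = (15)(1 10 12 3 4)(2 9 5 14 11) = ((1 9 4 2 3 11 12 14 10 5)(13 15))^8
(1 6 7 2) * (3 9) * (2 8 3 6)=(1 2)(3 9 6 7 8)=[0, 2, 1, 9, 4, 5, 7, 8, 3, 6]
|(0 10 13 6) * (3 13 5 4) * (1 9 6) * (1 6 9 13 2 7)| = |(0 10 5 4 3 2 7 1 13 6)| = 10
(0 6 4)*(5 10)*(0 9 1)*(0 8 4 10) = (0 6 10 5)(1 8 4 9) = [6, 8, 2, 3, 9, 0, 10, 7, 4, 1, 5]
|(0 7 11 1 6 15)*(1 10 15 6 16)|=|(0 7 11 10 15)(1 16)|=10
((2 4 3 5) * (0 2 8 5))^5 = ((0 2 4 3)(5 8))^5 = (0 2 4 3)(5 8)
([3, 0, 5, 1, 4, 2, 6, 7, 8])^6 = (8)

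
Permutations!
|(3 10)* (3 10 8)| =2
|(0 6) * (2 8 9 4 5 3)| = 6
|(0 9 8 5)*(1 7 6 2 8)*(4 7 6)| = 14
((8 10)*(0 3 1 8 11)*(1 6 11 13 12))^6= (0 6)(1 8 10 13 12)(3 11)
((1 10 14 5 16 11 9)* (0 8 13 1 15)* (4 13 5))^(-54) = ((0 8 5 16 11 9 15)(1 10 14 4 13))^(-54) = (0 5 11 15 8 16 9)(1 10 14 4 13)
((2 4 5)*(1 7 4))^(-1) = ((1 7 4 5 2))^(-1) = (1 2 5 4 7)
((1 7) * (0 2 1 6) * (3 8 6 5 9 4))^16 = (0 4 1 8 5)(2 3 7 6 9)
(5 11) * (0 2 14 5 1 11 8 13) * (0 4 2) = (1 11)(2 14 5 8 13 4) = [0, 11, 14, 3, 2, 8, 6, 7, 13, 9, 10, 1, 12, 4, 5]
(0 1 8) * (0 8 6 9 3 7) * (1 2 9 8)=(0 2 9 3 7)(1 6 8)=[2, 6, 9, 7, 4, 5, 8, 0, 1, 3]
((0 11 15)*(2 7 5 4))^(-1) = ((0 11 15)(2 7 5 4))^(-1) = (0 15 11)(2 4 5 7)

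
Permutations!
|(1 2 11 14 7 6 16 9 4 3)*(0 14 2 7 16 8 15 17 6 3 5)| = |(0 14 16 9 4 5)(1 7 3)(2 11)(6 8 15 17)| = 12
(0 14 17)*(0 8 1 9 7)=(0 14 17 8 1 9 7)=[14, 9, 2, 3, 4, 5, 6, 0, 1, 7, 10, 11, 12, 13, 17, 15, 16, 8]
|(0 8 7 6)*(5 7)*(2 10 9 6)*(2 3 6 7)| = 9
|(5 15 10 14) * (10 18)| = 5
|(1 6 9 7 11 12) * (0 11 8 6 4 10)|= 12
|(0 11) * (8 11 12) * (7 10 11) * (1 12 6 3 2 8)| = |(0 6 3 2 8 7 10 11)(1 12)| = 8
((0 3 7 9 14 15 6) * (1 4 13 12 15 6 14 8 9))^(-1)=((0 3 7 1 4 13 12 15 14 6)(8 9))^(-1)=(0 6 14 15 12 13 4 1 7 3)(8 9)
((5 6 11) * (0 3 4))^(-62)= ((0 3 4)(5 6 11))^(-62)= (0 3 4)(5 6 11)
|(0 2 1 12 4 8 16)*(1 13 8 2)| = |(0 1 12 4 2 13 8 16)| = 8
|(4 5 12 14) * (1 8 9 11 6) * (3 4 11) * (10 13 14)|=12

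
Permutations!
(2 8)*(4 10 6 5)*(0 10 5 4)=(0 10 6 4 5)(2 8)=[10, 1, 8, 3, 5, 0, 4, 7, 2, 9, 6]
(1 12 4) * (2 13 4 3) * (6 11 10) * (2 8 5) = [0, 12, 13, 8, 1, 2, 11, 7, 5, 9, 6, 10, 3, 4] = (1 12 3 8 5 2 13 4)(6 11 10)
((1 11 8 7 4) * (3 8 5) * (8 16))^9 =(1 11 5 3 16 8 7 4) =((1 11 5 3 16 8 7 4))^9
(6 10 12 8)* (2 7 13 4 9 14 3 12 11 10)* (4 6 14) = (2 7 13 6)(3 12 8 14)(4 9)(10 11) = [0, 1, 7, 12, 9, 5, 2, 13, 14, 4, 11, 10, 8, 6, 3]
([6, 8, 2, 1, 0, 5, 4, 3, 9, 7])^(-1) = [4, 3, 2, 7, 6, 5, 0, 9, 1, 8]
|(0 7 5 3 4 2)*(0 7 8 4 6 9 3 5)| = |(0 8 4 2 7)(3 6 9)| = 15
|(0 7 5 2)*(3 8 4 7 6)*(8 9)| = 9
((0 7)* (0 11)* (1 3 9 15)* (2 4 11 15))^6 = (0 2 1)(3 7 4)(9 15 11)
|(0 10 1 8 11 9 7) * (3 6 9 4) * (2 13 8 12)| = 13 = |(0 10 1 12 2 13 8 11 4 3 6 9 7)|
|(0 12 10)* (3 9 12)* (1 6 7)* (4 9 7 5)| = 10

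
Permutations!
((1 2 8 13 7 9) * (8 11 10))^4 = ((1 2 11 10 8 13 7 9))^4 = (1 8)(2 13)(7 11)(9 10)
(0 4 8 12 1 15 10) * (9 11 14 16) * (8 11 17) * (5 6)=(0 4 11 14 16 9 17 8 12 1 15 10)(5 6)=[4, 15, 2, 3, 11, 6, 5, 7, 12, 17, 0, 14, 1, 13, 16, 10, 9, 8]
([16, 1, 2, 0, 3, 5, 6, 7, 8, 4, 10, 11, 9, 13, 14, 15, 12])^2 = (0 12 4)(3 16 9)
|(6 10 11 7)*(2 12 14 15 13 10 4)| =10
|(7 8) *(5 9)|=2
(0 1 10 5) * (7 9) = [1, 10, 2, 3, 4, 0, 6, 9, 8, 7, 5] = (0 1 10 5)(7 9)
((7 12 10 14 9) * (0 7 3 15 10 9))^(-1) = ((0 7 12 9 3 15 10 14))^(-1) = (0 14 10 15 3 9 12 7)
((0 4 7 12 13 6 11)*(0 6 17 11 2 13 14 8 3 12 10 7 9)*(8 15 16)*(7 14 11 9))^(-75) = (0 15 11 9 14 12 17 10 3 13 7 8 2 4 16 6)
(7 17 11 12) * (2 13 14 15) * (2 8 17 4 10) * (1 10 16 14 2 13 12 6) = (1 10 13 2 12 7 4 16 14 15 8 17 11 6) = [0, 10, 12, 3, 16, 5, 1, 4, 17, 9, 13, 6, 7, 2, 15, 8, 14, 11]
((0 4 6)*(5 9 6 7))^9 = ((0 4 7 5 9 6))^9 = (0 5)(4 9)(6 7)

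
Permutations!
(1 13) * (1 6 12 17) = [0, 13, 2, 3, 4, 5, 12, 7, 8, 9, 10, 11, 17, 6, 14, 15, 16, 1] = (1 13 6 12 17)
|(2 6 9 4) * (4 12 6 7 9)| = |(2 7 9 12 6 4)| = 6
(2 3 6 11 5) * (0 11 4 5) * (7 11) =(0 7 11)(2 3 6 4 5) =[7, 1, 3, 6, 5, 2, 4, 11, 8, 9, 10, 0]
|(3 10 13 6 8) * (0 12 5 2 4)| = 5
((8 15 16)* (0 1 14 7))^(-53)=((0 1 14 7)(8 15 16))^(-53)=(0 7 14 1)(8 15 16)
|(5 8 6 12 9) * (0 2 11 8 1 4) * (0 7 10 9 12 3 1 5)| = 11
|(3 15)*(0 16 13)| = |(0 16 13)(3 15)| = 6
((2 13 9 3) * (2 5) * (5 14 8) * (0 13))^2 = (0 9 14 5)(2 13 3 8)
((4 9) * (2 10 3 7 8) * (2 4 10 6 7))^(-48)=(10)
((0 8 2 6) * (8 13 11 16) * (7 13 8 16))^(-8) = (16)(7 13 11)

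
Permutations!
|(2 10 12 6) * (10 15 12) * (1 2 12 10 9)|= |(1 2 15 10 9)(6 12)|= 10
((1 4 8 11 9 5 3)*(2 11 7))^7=((1 4 8 7 2 11 9 5 3))^7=(1 5 11 7 4 3 9 2 8)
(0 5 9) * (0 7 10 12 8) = (0 5 9 7 10 12 8) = [5, 1, 2, 3, 4, 9, 6, 10, 0, 7, 12, 11, 8]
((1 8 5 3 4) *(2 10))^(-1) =(1 4 3 5 8)(2 10) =((1 8 5 3 4)(2 10))^(-1)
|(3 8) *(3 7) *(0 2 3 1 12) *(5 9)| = 14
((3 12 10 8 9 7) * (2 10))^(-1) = ((2 10 8 9 7 3 12))^(-1) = (2 12 3 7 9 8 10)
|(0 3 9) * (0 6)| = 4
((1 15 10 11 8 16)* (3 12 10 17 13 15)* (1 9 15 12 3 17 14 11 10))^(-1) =((1 17 13 12)(8 16 9 15 14 11))^(-1) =(1 12 13 17)(8 11 14 15 9 16)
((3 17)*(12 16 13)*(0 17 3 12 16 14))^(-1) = (0 14 12 17)(13 16) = ((0 17 12 14)(13 16))^(-1)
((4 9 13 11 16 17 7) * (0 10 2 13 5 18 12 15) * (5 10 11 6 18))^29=((0 11 16 17 7 4 9 10 2 13 6 18 12 15))^29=(0 11 16 17 7 4 9 10 2 13 6 18 12 15)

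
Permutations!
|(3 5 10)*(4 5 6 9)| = 6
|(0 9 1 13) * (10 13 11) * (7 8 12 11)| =|(0 9 1 7 8 12 11 10 13)| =9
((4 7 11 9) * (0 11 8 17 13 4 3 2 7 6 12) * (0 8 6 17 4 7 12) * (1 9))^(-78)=(17)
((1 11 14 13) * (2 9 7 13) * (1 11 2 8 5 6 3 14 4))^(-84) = (3 14 8 5 6)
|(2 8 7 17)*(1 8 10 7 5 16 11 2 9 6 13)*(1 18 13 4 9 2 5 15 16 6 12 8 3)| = |(1 3)(2 10 7 17)(4 9 12 8 15 16 11 5 6)(13 18)| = 36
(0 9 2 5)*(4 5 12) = (0 9 2 12 4 5) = [9, 1, 12, 3, 5, 0, 6, 7, 8, 2, 10, 11, 4]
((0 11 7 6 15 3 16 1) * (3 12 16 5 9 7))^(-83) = (0 7 1 9 16 5 12 3 15 11 6)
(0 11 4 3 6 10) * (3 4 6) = (0 11 6 10) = [11, 1, 2, 3, 4, 5, 10, 7, 8, 9, 0, 6]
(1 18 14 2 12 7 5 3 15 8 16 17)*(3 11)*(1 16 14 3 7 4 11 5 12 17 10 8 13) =(1 18 3 15 13)(2 17 16 10 8 14)(4 11 7 12) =[0, 18, 17, 15, 11, 5, 6, 12, 14, 9, 8, 7, 4, 1, 2, 13, 10, 16, 3]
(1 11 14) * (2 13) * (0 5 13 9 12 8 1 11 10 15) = [5, 10, 9, 3, 4, 13, 6, 7, 1, 12, 15, 14, 8, 2, 11, 0] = (0 5 13 2 9 12 8 1 10 15)(11 14)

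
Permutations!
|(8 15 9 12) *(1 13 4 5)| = 4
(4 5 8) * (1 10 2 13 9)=(1 10 2 13 9)(4 5 8)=[0, 10, 13, 3, 5, 8, 6, 7, 4, 1, 2, 11, 12, 9]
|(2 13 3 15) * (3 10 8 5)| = |(2 13 10 8 5 3 15)| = 7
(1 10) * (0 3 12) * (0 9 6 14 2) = (0 3 12 9 6 14 2)(1 10) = [3, 10, 0, 12, 4, 5, 14, 7, 8, 6, 1, 11, 9, 13, 2]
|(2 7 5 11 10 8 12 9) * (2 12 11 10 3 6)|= |(2 7 5 10 8 11 3 6)(9 12)|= 8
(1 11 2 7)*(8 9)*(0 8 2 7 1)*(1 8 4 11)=[4, 1, 8, 3, 11, 5, 6, 0, 9, 2, 10, 7]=(0 4 11 7)(2 8 9)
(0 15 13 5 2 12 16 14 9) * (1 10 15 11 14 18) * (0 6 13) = (0 11 14 9 6 13 5 2 12 16 18 1 10 15) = [11, 10, 12, 3, 4, 2, 13, 7, 8, 6, 15, 14, 16, 5, 9, 0, 18, 17, 1]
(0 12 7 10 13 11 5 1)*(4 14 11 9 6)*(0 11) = [12, 11, 2, 3, 14, 1, 4, 10, 8, 6, 13, 5, 7, 9, 0] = (0 12 7 10 13 9 6 4 14)(1 11 5)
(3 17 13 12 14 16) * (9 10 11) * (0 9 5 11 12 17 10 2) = (0 9 2)(3 10 12 14 16)(5 11)(13 17) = [9, 1, 0, 10, 4, 11, 6, 7, 8, 2, 12, 5, 14, 17, 16, 15, 3, 13]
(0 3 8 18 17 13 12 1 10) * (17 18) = [3, 10, 2, 8, 4, 5, 6, 7, 17, 9, 0, 11, 1, 12, 14, 15, 16, 13, 18] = (18)(0 3 8 17 13 12 1 10)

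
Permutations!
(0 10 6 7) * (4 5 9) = (0 10 6 7)(4 5 9) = [10, 1, 2, 3, 5, 9, 7, 0, 8, 4, 6]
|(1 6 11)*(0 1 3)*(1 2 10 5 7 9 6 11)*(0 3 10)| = |(0 2)(1 11 10 5 7 9 6)| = 14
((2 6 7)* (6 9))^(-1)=(2 7 6 9)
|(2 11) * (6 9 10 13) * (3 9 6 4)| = |(2 11)(3 9 10 13 4)| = 10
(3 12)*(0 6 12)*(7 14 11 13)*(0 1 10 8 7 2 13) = (0 6 12 3 1 10 8 7 14 11)(2 13) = [6, 10, 13, 1, 4, 5, 12, 14, 7, 9, 8, 0, 3, 2, 11]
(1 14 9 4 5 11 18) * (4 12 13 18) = (1 14 9 12 13 18)(4 5 11) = [0, 14, 2, 3, 5, 11, 6, 7, 8, 12, 10, 4, 13, 18, 9, 15, 16, 17, 1]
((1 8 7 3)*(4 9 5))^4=(4 9 5)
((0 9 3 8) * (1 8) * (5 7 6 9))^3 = ((0 5 7 6 9 3 1 8))^3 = (0 6 1 5 9 8 7 3)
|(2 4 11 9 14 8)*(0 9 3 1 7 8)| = 21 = |(0 9 14)(1 7 8 2 4 11 3)|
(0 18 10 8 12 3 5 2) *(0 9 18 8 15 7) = (0 8 12 3 5 2 9 18 10 15 7) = [8, 1, 9, 5, 4, 2, 6, 0, 12, 18, 15, 11, 3, 13, 14, 7, 16, 17, 10]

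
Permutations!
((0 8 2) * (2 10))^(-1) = ((0 8 10 2))^(-1) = (0 2 10 8)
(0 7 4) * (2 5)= (0 7 4)(2 5)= [7, 1, 5, 3, 0, 2, 6, 4]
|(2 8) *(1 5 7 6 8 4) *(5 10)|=|(1 10 5 7 6 8 2 4)|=8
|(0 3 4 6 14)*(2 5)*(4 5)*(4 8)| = 8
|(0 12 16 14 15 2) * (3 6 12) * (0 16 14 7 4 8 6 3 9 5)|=9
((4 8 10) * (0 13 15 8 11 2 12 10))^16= ((0 13 15 8)(2 12 10 4 11))^16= (15)(2 12 10 4 11)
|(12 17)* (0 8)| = 2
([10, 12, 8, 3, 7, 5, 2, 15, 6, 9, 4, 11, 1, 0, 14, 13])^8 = (0 4 15)(2 6 8)(7 13 10)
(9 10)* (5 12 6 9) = (5 12 6 9 10) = [0, 1, 2, 3, 4, 12, 9, 7, 8, 10, 5, 11, 6]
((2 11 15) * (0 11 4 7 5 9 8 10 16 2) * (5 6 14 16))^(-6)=((0 11 15)(2 4 7 6 14 16)(5 9 8 10))^(-6)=(16)(5 8)(9 10)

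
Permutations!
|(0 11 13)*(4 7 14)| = |(0 11 13)(4 7 14)| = 3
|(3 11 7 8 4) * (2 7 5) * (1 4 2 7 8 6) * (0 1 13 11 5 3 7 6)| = |(0 1 4 7)(2 8)(3 5 6 13 11)| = 20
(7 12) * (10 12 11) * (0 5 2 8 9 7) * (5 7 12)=(0 7 11 10 5 2 8 9 12)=[7, 1, 8, 3, 4, 2, 6, 11, 9, 12, 5, 10, 0]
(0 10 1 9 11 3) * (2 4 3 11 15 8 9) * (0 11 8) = (0 10 1 2 4 3 11 8 9 15) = [10, 2, 4, 11, 3, 5, 6, 7, 9, 15, 1, 8, 12, 13, 14, 0]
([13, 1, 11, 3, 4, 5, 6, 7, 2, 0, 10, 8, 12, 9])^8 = [9, 1, 8, 3, 4, 5, 6, 7, 11, 13, 10, 2, 12, 0]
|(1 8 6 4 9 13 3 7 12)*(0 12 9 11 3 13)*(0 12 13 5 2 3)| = |(0 13 5 2 3 7 9 12 1 8 6 4 11)| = 13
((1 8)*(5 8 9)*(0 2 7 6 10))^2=((0 2 7 6 10)(1 9 5 8))^2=(0 7 10 2 6)(1 5)(8 9)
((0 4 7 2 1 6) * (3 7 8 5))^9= (8)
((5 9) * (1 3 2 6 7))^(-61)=((1 3 2 6 7)(5 9))^(-61)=(1 7 6 2 3)(5 9)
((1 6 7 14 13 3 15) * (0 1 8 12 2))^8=(0 8 13 6 2 15 14 1 12 3 7)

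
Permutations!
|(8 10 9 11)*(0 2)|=|(0 2)(8 10 9 11)|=4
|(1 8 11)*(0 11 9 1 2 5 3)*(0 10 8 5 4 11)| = |(1 5 3 10 8 9)(2 4 11)| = 6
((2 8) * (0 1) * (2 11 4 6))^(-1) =(0 1)(2 6 4 11 8)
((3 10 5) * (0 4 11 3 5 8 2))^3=((0 4 11 3 10 8 2))^3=(0 3 2 11 8 4 10)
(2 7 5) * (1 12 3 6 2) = (1 12 3 6 2 7 5) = [0, 12, 7, 6, 4, 1, 2, 5, 8, 9, 10, 11, 3]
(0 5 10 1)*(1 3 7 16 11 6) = (0 5 10 3 7 16 11 6 1) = [5, 0, 2, 7, 4, 10, 1, 16, 8, 9, 3, 6, 12, 13, 14, 15, 11]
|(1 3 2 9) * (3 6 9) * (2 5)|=|(1 6 9)(2 3 5)|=3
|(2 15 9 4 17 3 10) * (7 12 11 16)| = 28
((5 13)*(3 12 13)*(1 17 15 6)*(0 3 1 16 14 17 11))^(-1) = (0 11 1 5 13 12 3)(6 15 17 14 16)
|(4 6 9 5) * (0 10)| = 4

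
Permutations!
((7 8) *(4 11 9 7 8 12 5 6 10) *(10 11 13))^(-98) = ((4 13 10)(5 6 11 9 7 12))^(-98) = (4 13 10)(5 7 11)(6 12 9)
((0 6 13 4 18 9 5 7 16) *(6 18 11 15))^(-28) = (0 9 7)(4 15 13 11 6)(5 16 18)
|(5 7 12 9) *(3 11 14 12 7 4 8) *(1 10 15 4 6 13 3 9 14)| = 22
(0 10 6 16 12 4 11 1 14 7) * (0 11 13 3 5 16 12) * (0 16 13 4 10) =(16)(1 14 7 11)(3 5 13)(6 12 10) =[0, 14, 2, 5, 4, 13, 12, 11, 8, 9, 6, 1, 10, 3, 7, 15, 16]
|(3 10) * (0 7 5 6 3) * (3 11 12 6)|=|(0 7 5 3 10)(6 11 12)|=15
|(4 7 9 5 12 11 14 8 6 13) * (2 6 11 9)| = 15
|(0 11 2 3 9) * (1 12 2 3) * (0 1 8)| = 8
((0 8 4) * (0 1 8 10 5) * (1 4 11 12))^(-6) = (1 11)(8 12)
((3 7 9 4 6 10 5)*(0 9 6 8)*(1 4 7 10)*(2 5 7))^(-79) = ((0 9 2 5 3 10 7 6 1 4 8))^(-79) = (0 4 6 10 5 9 8 1 7 3 2)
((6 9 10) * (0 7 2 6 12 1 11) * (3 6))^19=(0 11 1 12 10 9 6 3 2 7)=((0 7 2 3 6 9 10 12 1 11))^19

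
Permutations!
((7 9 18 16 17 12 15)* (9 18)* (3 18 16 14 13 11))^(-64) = (3 18 14 13 11)(7 16 17 12 15)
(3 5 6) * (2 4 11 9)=(2 4 11 9)(3 5 6)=[0, 1, 4, 5, 11, 6, 3, 7, 8, 2, 10, 9]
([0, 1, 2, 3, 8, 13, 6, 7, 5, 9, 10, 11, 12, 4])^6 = (4 5)(8 13)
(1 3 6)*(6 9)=(1 3 9 6)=[0, 3, 2, 9, 4, 5, 1, 7, 8, 6]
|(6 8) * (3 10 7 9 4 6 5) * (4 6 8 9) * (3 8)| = |(3 10 7 4)(5 8)(6 9)| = 4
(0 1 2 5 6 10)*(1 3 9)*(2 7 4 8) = (0 3 9 1 7 4 8 2 5 6 10) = [3, 7, 5, 9, 8, 6, 10, 4, 2, 1, 0]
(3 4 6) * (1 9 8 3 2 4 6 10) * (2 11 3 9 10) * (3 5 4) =(1 10)(2 3 6 11 5 4)(8 9) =[0, 10, 3, 6, 2, 4, 11, 7, 9, 8, 1, 5]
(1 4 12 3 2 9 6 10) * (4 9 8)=(1 9 6 10)(2 8 4 12 3)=[0, 9, 8, 2, 12, 5, 10, 7, 4, 6, 1, 11, 3]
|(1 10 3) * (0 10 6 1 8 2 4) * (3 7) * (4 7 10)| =|(10)(0 4)(1 6)(2 7 3 8)| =4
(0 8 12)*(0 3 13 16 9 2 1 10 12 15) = (0 8 15)(1 10 12 3 13 16 9 2) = [8, 10, 1, 13, 4, 5, 6, 7, 15, 2, 12, 11, 3, 16, 14, 0, 9]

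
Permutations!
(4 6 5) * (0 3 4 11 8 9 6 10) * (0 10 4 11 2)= [3, 1, 0, 11, 4, 2, 5, 7, 9, 6, 10, 8]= (0 3 11 8 9 6 5 2)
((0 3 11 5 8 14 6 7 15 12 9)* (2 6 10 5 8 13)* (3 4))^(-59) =(0 4 3 11 8 14 10 5 13 2 6 7 15 12 9)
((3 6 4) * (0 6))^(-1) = (0 3 4 6)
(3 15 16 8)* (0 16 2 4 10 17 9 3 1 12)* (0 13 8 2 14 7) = (0 16 2 4 10 17 9 3 15 14 7)(1 12 13 8) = [16, 12, 4, 15, 10, 5, 6, 0, 1, 3, 17, 11, 13, 8, 7, 14, 2, 9]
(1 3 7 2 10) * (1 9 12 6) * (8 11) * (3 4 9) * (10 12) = (1 4 9 10 3 7 2 12 6)(8 11) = [0, 4, 12, 7, 9, 5, 1, 2, 11, 10, 3, 8, 6]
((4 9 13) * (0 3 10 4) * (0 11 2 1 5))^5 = (0 13)(1 4)(2 10)(3 11)(5 9)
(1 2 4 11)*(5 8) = (1 2 4 11)(5 8) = [0, 2, 4, 3, 11, 8, 6, 7, 5, 9, 10, 1]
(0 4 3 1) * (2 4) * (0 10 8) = [2, 10, 4, 1, 3, 5, 6, 7, 0, 9, 8] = (0 2 4 3 1 10 8)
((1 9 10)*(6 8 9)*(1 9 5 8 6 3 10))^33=(1 3 10 9)(5 8)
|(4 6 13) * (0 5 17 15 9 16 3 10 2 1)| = 30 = |(0 5 17 15 9 16 3 10 2 1)(4 6 13)|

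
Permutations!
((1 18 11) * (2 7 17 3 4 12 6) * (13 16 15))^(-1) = ((1 18 11)(2 7 17 3 4 12 6)(13 16 15))^(-1) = (1 11 18)(2 6 12 4 3 17 7)(13 15 16)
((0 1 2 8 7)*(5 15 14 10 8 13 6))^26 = ((0 1 2 13 6 5 15 14 10 8 7))^26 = (0 6 10 1 5 8 2 15 7 13 14)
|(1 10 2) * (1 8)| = |(1 10 2 8)| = 4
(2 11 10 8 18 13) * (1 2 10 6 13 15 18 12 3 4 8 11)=(1 2)(3 4 8 12)(6 13 10 11)(15 18)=[0, 2, 1, 4, 8, 5, 13, 7, 12, 9, 11, 6, 3, 10, 14, 18, 16, 17, 15]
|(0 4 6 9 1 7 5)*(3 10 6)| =9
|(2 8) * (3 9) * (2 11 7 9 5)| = |(2 8 11 7 9 3 5)| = 7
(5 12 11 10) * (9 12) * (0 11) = (0 11 10 5 9 12) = [11, 1, 2, 3, 4, 9, 6, 7, 8, 12, 5, 10, 0]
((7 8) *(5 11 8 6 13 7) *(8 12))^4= ((5 11 12 8)(6 13 7))^4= (6 13 7)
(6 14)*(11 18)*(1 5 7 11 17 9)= (1 5 7 11 18 17 9)(6 14)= [0, 5, 2, 3, 4, 7, 14, 11, 8, 1, 10, 18, 12, 13, 6, 15, 16, 9, 17]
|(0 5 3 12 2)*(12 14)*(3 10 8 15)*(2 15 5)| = |(0 2)(3 14 12 15)(5 10 8)| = 12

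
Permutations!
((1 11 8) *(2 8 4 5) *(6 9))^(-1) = (1 8 2 5 4 11)(6 9)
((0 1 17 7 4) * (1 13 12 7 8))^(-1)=(0 4 7 12 13)(1 8 17)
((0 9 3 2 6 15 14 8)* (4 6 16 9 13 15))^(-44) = ((0 13 15 14 8)(2 16 9 3)(4 6))^(-44) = (16)(0 13 15 14 8)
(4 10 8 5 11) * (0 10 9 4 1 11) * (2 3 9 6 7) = (0 10 8 5)(1 11)(2 3 9 4 6 7) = [10, 11, 3, 9, 6, 0, 7, 2, 5, 4, 8, 1]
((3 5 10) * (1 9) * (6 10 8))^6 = (3 5 8 6 10)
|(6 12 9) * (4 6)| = |(4 6 12 9)| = 4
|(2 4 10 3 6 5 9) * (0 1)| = |(0 1)(2 4 10 3 6 5 9)| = 14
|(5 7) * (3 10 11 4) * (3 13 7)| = 7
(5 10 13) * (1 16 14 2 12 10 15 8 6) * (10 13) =(1 16 14 2 12 13 5 15 8 6) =[0, 16, 12, 3, 4, 15, 1, 7, 6, 9, 10, 11, 13, 5, 2, 8, 14]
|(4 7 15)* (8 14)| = 6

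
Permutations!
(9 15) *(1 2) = (1 2)(9 15) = [0, 2, 1, 3, 4, 5, 6, 7, 8, 15, 10, 11, 12, 13, 14, 9]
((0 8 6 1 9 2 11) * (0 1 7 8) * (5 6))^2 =(1 2)(5 7)(6 8)(9 11) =((1 9 2 11)(5 6 7 8))^2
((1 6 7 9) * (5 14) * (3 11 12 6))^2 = (14)(1 11 6 9 3 12 7)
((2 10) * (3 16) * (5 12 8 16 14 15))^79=(2 10)(3 15 12 16 14 5 8)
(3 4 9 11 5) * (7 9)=[0, 1, 2, 4, 7, 3, 6, 9, 8, 11, 10, 5]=(3 4 7 9 11 5)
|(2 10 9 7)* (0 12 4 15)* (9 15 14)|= |(0 12 4 14 9 7 2 10 15)|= 9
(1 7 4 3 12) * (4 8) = (1 7 8 4 3 12) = [0, 7, 2, 12, 3, 5, 6, 8, 4, 9, 10, 11, 1]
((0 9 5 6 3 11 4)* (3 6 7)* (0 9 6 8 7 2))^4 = ((0 6 8 7 3 11 4 9 5 2))^4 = (0 3 5 8 4)(2 7 9 6 11)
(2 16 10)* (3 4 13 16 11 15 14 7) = (2 11 15 14 7 3 4 13 16 10) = [0, 1, 11, 4, 13, 5, 6, 3, 8, 9, 2, 15, 12, 16, 7, 14, 10]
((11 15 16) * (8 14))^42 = (16)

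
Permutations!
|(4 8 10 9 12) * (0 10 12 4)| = |(0 10 9 4 8 12)| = 6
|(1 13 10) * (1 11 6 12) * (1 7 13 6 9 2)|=9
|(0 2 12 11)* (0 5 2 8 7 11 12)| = |(12)(0 8 7 11 5 2)| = 6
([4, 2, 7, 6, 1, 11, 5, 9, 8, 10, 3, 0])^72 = (0 10 4 3 1 6 2 5 7 11 9)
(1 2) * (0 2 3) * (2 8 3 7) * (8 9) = (0 9 8 3)(1 7 2) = [9, 7, 1, 0, 4, 5, 6, 2, 3, 8]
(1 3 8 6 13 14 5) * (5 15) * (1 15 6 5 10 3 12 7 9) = (1 12 7 9)(3 8 5 15 10)(6 13 14) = [0, 12, 2, 8, 4, 15, 13, 9, 5, 1, 3, 11, 7, 14, 6, 10]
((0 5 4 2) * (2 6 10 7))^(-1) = (0 2 7 10 6 4 5)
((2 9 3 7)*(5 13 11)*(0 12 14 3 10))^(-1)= ((0 12 14 3 7 2 9 10)(5 13 11))^(-1)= (0 10 9 2 7 3 14 12)(5 11 13)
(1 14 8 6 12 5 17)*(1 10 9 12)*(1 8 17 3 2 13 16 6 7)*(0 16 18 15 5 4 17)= (0 16 6 8 7 1 14)(2 13 18 15 5 3)(4 17 10 9 12)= [16, 14, 13, 2, 17, 3, 8, 1, 7, 12, 9, 11, 4, 18, 0, 5, 6, 10, 15]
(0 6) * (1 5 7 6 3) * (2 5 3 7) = [7, 3, 5, 1, 4, 2, 0, 6] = (0 7 6)(1 3)(2 5)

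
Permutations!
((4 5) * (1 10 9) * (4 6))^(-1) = ((1 10 9)(4 5 6))^(-1) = (1 9 10)(4 6 5)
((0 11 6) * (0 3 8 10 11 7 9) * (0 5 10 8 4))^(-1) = ((0 7 9 5 10 11 6 3 4))^(-1) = (0 4 3 6 11 10 5 9 7)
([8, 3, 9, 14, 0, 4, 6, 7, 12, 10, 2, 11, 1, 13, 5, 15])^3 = (15)(0 1 5 8 3 4 12 14)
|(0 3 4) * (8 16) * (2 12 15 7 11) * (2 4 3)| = 14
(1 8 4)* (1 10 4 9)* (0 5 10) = (0 5 10 4)(1 8 9) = [5, 8, 2, 3, 0, 10, 6, 7, 9, 1, 4]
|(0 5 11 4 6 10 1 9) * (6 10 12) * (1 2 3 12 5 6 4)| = |(0 6 5 11 1 9)(2 3 12 4 10)| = 30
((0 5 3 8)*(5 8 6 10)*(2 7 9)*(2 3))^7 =(10)(0 8)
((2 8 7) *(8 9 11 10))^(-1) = (2 7 8 10 11 9)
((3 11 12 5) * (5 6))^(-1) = ((3 11 12 6 5))^(-1) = (3 5 6 12 11)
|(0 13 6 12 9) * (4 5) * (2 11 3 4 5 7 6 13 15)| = |(0 15 2 11 3 4 7 6 12 9)| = 10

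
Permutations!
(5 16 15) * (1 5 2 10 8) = [0, 5, 10, 3, 4, 16, 6, 7, 1, 9, 8, 11, 12, 13, 14, 2, 15] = (1 5 16 15 2 10 8)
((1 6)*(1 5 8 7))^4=(1 7 8 5 6)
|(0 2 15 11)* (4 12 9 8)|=4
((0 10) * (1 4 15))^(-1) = (0 10)(1 15 4)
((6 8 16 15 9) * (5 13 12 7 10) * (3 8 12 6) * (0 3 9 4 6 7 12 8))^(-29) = (0 3)(4 6 8 16 15)(5 10 7 13)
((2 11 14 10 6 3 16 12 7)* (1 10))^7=((1 10 6 3 16 12 7 2 11 14))^7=(1 2 16 10 11 12 6 14 7 3)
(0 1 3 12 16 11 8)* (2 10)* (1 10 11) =(0 10 2 11 8)(1 3 12 16) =[10, 3, 11, 12, 4, 5, 6, 7, 0, 9, 2, 8, 16, 13, 14, 15, 1]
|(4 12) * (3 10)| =2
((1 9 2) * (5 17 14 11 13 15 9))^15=(1 15 14)(2 13 17)(5 9 11)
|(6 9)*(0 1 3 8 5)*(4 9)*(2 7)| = 30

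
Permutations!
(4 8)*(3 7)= (3 7)(4 8)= [0, 1, 2, 7, 8, 5, 6, 3, 4]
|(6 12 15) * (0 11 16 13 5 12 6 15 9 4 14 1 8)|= |(0 11 16 13 5 12 9 4 14 1 8)|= 11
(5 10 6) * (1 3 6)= [0, 3, 2, 6, 4, 10, 5, 7, 8, 9, 1]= (1 3 6 5 10)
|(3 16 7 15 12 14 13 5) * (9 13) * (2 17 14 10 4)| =13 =|(2 17 14 9 13 5 3 16 7 15 12 10 4)|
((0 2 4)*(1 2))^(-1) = (0 4 2 1)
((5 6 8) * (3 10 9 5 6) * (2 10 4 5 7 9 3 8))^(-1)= (2 6 8 5 4 3 10)(7 9)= ((2 10 3 4 5 8 6)(7 9))^(-1)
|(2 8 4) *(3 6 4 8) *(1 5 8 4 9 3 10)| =6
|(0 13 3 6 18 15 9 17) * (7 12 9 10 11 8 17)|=|(0 13 3 6 18 15 10 11 8 17)(7 12 9)|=30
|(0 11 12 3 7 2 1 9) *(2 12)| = 15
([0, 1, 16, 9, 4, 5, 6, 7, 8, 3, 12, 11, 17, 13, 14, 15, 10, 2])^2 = (2 10 17 16 12)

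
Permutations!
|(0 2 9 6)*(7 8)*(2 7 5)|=7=|(0 7 8 5 2 9 6)|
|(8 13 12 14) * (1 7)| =4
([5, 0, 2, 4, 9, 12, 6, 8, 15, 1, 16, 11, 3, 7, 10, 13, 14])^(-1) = [1, 9, 2, 12, 3, 0, 6, 13, 7, 4, 14, 11, 5, 15, 16, 8, 10]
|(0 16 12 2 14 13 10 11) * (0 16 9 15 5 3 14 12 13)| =12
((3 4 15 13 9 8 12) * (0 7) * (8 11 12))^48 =(3 12 11 9 13 15 4)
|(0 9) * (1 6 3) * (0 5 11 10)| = |(0 9 5 11 10)(1 6 3)| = 15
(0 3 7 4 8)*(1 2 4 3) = (0 1 2 4 8)(3 7) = [1, 2, 4, 7, 8, 5, 6, 3, 0]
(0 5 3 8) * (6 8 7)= (0 5 3 7 6 8)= [5, 1, 2, 7, 4, 3, 8, 6, 0]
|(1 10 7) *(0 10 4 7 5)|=3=|(0 10 5)(1 4 7)|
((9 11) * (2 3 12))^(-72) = (12) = ((2 3 12)(9 11))^(-72)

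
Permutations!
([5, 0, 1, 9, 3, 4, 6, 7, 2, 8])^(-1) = [1, 2, 8, 4, 5, 0, 6, 7, 9, 3]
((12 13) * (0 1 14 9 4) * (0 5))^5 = ((0 1 14 9 4 5)(12 13))^5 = (0 5 4 9 14 1)(12 13)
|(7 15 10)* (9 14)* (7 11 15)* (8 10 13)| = 10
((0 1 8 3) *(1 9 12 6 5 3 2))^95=(0 3 5 6 12 9)(1 2 8)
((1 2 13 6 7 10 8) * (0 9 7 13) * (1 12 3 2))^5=(0 12 7 2 8 9 3 10)(6 13)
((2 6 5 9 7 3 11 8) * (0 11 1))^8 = (0 3 9 6 8)(1 7 5 2 11)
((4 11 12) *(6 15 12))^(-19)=(4 11 6 15 12)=((4 11 6 15 12))^(-19)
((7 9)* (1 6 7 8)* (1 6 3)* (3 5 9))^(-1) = ((1 5 9 8 6 7 3))^(-1) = (1 3 7 6 8 9 5)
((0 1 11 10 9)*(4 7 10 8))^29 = (0 7 11 9 4 1 10 8)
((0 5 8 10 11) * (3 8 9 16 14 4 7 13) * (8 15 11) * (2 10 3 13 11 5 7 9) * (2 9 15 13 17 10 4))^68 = (0 11 7)(2 16 5 4 14 9 15)(3 10 13 8 17)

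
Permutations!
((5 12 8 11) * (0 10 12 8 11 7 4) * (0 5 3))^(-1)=((0 10 12 11 3)(4 5 8 7))^(-1)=(0 3 11 12 10)(4 7 8 5)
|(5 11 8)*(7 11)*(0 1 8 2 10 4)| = 9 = |(0 1 8 5 7 11 2 10 4)|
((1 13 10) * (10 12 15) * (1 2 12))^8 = (15)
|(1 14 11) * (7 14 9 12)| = 6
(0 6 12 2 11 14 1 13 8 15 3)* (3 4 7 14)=(0 6 12 2 11 3)(1 13 8 15 4 7 14)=[6, 13, 11, 0, 7, 5, 12, 14, 15, 9, 10, 3, 2, 8, 1, 4]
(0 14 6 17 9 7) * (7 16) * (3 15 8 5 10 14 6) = [6, 1, 2, 15, 4, 10, 17, 0, 5, 16, 14, 11, 12, 13, 3, 8, 7, 9] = (0 6 17 9 16 7)(3 15 8 5 10 14)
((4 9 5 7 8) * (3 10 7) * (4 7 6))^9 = (3 4)(5 6)(7 8)(9 10)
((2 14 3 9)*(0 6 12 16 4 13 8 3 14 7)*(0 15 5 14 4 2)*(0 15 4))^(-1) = (0 14 5 15 9 3 8 13 4 7 2 16 12 6) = ((0 6 12 16 2 7 4 13 8 3 9 15 5 14))^(-1)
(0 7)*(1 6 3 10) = (0 7)(1 6 3 10) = [7, 6, 2, 10, 4, 5, 3, 0, 8, 9, 1]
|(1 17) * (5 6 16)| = |(1 17)(5 6 16)| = 6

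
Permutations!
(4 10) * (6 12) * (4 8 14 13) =[0, 1, 2, 3, 10, 5, 12, 7, 14, 9, 8, 11, 6, 4, 13] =(4 10 8 14 13)(6 12)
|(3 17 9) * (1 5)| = 6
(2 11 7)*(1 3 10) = (1 3 10)(2 11 7) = [0, 3, 11, 10, 4, 5, 6, 2, 8, 9, 1, 7]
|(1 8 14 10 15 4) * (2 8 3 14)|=6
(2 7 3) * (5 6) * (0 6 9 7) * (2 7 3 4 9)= (0 6 5 2)(3 7 4 9)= [6, 1, 0, 7, 9, 2, 5, 4, 8, 3]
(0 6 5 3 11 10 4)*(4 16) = [6, 1, 2, 11, 0, 3, 5, 7, 8, 9, 16, 10, 12, 13, 14, 15, 4] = (0 6 5 3 11 10 16 4)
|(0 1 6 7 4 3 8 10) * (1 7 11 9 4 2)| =11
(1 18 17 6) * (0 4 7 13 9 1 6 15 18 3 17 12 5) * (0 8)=(0 4 7 13 9 1 3 17 15 18 12 5 8)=[4, 3, 2, 17, 7, 8, 6, 13, 0, 1, 10, 11, 5, 9, 14, 18, 16, 15, 12]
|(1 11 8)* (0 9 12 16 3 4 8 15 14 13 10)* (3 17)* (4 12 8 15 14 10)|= 20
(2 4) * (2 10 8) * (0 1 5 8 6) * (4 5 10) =[1, 10, 5, 3, 4, 8, 0, 7, 2, 9, 6] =(0 1 10 6)(2 5 8)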